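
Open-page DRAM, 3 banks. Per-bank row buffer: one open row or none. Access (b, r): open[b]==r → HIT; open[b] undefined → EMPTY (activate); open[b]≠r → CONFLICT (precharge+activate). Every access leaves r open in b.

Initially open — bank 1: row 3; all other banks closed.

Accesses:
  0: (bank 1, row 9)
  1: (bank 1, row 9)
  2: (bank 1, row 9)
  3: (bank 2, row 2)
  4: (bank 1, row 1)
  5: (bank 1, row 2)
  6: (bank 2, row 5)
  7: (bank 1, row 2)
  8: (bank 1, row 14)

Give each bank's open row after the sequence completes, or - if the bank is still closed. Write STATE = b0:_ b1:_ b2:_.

#0 (1,9) C  (was 3)
#1 (1,9) H  (was 9)
#2 (1,9) H  (was 9)
#3 (2,2) E
#4 (1,1) C  (was 9)
#5 (1,2) C  (was 1)
#6 (2,5) C  (was 2)
#7 (1,2) H  (was 2)
#8 (1,14) C  (was 2)

STATE = b0:- b1:14 b2:5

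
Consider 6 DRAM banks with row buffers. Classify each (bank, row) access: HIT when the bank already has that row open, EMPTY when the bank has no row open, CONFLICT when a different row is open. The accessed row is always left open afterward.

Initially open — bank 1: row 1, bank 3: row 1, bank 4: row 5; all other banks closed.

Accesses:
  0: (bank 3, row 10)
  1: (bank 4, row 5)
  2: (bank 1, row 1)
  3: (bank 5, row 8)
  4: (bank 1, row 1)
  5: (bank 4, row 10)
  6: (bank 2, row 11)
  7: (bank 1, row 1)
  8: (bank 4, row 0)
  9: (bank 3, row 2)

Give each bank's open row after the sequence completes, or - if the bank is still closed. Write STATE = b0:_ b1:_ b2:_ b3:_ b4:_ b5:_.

step 0: bank3 1->10 [CONFLICT]
step 1: bank4 5->5 [HIT]
step 2: bank1 1->1 [HIT]
step 3: bank5 None->8 [EMPTY]
step 4: bank1 1->1 [HIT]
step 5: bank4 5->10 [CONFLICT]
step 6: bank2 None->11 [EMPTY]
step 7: bank1 1->1 [HIT]
step 8: bank4 10->0 [CONFLICT]
step 9: bank3 10->2 [CONFLICT]

STATE = b0:- b1:1 b2:11 b3:2 b4:0 b5:8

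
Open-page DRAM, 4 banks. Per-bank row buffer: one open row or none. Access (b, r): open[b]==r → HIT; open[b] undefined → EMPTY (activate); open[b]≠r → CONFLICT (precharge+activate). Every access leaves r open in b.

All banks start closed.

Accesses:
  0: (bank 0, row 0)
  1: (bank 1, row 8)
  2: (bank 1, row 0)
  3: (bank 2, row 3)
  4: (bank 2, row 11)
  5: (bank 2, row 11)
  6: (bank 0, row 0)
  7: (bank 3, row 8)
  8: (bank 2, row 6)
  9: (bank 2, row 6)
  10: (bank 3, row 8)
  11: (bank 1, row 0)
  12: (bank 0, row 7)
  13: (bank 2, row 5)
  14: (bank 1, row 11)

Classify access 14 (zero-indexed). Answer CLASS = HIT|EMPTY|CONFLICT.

CLASS = CONFLICT

#0 (0,0) E
#1 (1,8) E
#2 (1,0) C  (was 8)
#3 (2,3) E
#4 (2,11) C  (was 3)
#5 (2,11) H  (was 11)
#6 (0,0) H  (was 0)
#7 (3,8) E
#8 (2,6) C  (was 11)
#9 (2,6) H  (was 6)
#10 (3,8) H  (was 8)
#11 (1,0) H  (was 0)
#12 (0,7) C  (was 0)
#13 (2,5) C  (was 6)
#14 (1,11) C  (was 0)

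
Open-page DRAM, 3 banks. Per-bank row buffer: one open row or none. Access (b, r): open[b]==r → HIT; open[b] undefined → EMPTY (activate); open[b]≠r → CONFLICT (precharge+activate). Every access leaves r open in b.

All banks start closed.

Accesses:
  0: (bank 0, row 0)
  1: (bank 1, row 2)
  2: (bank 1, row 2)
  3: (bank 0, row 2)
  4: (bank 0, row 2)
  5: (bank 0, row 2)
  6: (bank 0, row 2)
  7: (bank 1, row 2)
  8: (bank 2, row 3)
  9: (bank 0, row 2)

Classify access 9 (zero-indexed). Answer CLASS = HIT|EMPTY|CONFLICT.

  [0] b0 r0: no row ⇒ E
  [1] b1 r2: no row ⇒ E
  [2] b1 r2: had r2 ⇒ H
  [3] b0 r2: had r0 ⇒ C
  [4] b0 r2: had r2 ⇒ H
  [5] b0 r2: had r2 ⇒ H
  [6] b0 r2: had r2 ⇒ H
  [7] b1 r2: had r2 ⇒ H
  [8] b2 r3: no row ⇒ E
  [9] b0 r2: had r2 ⇒ H

CLASS = HIT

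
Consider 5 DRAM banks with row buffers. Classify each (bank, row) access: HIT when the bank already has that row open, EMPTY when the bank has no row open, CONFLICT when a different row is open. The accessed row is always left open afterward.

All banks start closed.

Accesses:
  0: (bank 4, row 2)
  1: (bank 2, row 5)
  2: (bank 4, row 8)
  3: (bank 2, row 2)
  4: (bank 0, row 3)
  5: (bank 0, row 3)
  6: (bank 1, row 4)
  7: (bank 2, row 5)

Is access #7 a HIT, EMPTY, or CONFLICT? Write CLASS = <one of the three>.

CLASS = CONFLICT

#0 (4,2) E
#1 (2,5) E
#2 (4,8) C  (was 2)
#3 (2,2) C  (was 5)
#4 (0,3) E
#5 (0,3) H  (was 3)
#6 (1,4) E
#7 (2,5) C  (was 2)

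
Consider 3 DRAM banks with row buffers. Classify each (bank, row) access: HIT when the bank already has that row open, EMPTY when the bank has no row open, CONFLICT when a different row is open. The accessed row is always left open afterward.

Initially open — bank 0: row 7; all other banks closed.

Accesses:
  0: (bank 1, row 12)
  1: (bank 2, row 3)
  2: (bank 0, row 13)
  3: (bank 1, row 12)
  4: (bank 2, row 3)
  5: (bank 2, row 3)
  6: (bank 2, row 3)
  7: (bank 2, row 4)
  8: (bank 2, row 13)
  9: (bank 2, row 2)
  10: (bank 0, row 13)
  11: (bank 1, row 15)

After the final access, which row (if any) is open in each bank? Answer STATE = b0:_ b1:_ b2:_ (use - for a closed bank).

  [0] b1 r12: no row ⇒ E
  [1] b2 r3: no row ⇒ E
  [2] b0 r13: had r7 ⇒ C
  [3] b1 r12: had r12 ⇒ H
  [4] b2 r3: had r3 ⇒ H
  [5] b2 r3: had r3 ⇒ H
  [6] b2 r3: had r3 ⇒ H
  [7] b2 r4: had r3 ⇒ C
  [8] b2 r13: had r4 ⇒ C
  [9] b2 r2: had r13 ⇒ C
  [10] b0 r13: had r13 ⇒ H
  [11] b1 r15: had r12 ⇒ C

STATE = b0:13 b1:15 b2:2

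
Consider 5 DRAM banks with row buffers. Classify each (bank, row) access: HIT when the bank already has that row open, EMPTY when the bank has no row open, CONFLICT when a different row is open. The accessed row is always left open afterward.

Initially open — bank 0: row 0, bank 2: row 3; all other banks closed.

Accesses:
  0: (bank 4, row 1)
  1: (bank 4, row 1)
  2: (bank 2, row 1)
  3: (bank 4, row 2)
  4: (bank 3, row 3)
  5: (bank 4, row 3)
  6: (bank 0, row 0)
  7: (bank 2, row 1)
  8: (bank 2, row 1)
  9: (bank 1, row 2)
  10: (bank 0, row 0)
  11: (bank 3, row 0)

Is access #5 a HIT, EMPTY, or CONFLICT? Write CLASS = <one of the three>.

CLASS = CONFLICT

  [0] b4 r1: no row ⇒ E
  [1] b4 r1: had r1 ⇒ H
  [2] b2 r1: had r3 ⇒ C
  [3] b4 r2: had r1 ⇒ C
  [4] b3 r3: no row ⇒ E
  [5] b4 r3: had r2 ⇒ C
  [6] b0 r0: had r0 ⇒ H
  [7] b2 r1: had r1 ⇒ H
  [8] b2 r1: had r1 ⇒ H
  [9] b1 r2: no row ⇒ E
  [10] b0 r0: had r0 ⇒ H
  [11] b3 r0: had r3 ⇒ C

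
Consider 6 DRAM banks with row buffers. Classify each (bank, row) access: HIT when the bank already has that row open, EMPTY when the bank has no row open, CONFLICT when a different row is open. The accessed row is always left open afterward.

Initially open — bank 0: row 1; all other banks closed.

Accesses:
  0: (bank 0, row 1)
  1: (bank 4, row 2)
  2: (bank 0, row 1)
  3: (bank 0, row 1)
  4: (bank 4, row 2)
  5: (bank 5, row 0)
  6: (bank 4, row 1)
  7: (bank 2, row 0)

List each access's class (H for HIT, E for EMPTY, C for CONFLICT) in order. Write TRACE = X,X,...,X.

TRACE = H,E,H,H,H,E,C,E

0: bank 0 row 1 — prev 1 → HIT
1: bank 4 row 2 — prev None → EMPTY
2: bank 0 row 1 — prev 1 → HIT
3: bank 0 row 1 — prev 1 → HIT
4: bank 4 row 2 — prev 2 → HIT
5: bank 5 row 0 — prev None → EMPTY
6: bank 4 row 1 — prev 2 → CONFLICT
7: bank 2 row 0 — prev None → EMPTY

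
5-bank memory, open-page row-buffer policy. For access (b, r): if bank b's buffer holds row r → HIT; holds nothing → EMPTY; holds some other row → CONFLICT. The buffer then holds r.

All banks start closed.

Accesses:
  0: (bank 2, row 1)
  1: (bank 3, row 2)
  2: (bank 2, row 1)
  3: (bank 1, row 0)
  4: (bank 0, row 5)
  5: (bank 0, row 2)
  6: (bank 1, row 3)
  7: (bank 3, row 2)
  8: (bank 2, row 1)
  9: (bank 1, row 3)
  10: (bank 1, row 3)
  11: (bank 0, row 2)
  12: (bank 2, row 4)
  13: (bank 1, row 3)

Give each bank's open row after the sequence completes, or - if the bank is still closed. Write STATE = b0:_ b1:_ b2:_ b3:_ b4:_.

STATE = b0:2 b1:3 b2:4 b3:2 b4:-

step 0: bank2 None->1 [EMPTY]
step 1: bank3 None->2 [EMPTY]
step 2: bank2 1->1 [HIT]
step 3: bank1 None->0 [EMPTY]
step 4: bank0 None->5 [EMPTY]
step 5: bank0 5->2 [CONFLICT]
step 6: bank1 0->3 [CONFLICT]
step 7: bank3 2->2 [HIT]
step 8: bank2 1->1 [HIT]
step 9: bank1 3->3 [HIT]
step 10: bank1 3->3 [HIT]
step 11: bank0 2->2 [HIT]
step 12: bank2 1->4 [CONFLICT]
step 13: bank1 3->3 [HIT]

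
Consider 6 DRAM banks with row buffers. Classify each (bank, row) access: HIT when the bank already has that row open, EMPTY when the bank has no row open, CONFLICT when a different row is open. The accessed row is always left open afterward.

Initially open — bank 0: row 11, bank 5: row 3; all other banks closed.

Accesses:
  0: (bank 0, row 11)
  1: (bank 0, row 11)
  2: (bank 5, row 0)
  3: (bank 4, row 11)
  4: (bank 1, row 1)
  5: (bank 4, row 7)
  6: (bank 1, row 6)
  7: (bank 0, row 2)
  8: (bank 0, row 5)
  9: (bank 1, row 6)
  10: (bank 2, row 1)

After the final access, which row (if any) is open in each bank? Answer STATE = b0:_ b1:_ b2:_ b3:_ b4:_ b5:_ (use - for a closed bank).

STATE = b0:5 b1:6 b2:1 b3:- b4:7 b5:0

step 0: bank0 11->11 [HIT]
step 1: bank0 11->11 [HIT]
step 2: bank5 3->0 [CONFLICT]
step 3: bank4 None->11 [EMPTY]
step 4: bank1 None->1 [EMPTY]
step 5: bank4 11->7 [CONFLICT]
step 6: bank1 1->6 [CONFLICT]
step 7: bank0 11->2 [CONFLICT]
step 8: bank0 2->5 [CONFLICT]
step 9: bank1 6->6 [HIT]
step 10: bank2 None->1 [EMPTY]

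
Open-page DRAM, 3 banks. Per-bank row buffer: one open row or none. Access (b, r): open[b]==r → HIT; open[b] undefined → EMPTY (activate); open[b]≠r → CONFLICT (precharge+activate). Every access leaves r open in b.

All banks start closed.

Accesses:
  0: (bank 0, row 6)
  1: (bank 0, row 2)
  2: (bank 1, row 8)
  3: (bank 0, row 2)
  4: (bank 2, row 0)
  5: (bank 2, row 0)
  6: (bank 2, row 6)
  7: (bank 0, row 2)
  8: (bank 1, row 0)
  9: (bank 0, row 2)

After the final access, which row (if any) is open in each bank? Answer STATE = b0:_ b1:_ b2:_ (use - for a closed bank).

STATE = b0:2 b1:0 b2:6

  [0] b0 r6: no row ⇒ E
  [1] b0 r2: had r6 ⇒ C
  [2] b1 r8: no row ⇒ E
  [3] b0 r2: had r2 ⇒ H
  [4] b2 r0: no row ⇒ E
  [5] b2 r0: had r0 ⇒ H
  [6] b2 r6: had r0 ⇒ C
  [7] b0 r2: had r2 ⇒ H
  [8] b1 r0: had r8 ⇒ C
  [9] b0 r2: had r2 ⇒ H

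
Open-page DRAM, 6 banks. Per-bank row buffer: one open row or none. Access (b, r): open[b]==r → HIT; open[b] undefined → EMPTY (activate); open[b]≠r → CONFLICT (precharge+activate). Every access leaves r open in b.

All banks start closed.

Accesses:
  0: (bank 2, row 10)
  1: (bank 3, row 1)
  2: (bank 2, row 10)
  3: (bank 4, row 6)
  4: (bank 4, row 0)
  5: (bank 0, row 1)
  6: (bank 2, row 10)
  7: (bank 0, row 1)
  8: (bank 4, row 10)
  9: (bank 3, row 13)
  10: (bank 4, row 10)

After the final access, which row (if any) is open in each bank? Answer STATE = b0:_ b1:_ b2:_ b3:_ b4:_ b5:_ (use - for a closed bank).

STATE = b0:1 b1:- b2:10 b3:13 b4:10 b5:-

  [0] b2 r10: no row ⇒ E
  [1] b3 r1: no row ⇒ E
  [2] b2 r10: had r10 ⇒ H
  [3] b4 r6: no row ⇒ E
  [4] b4 r0: had r6 ⇒ C
  [5] b0 r1: no row ⇒ E
  [6] b2 r10: had r10 ⇒ H
  [7] b0 r1: had r1 ⇒ H
  [8] b4 r10: had r0 ⇒ C
  [9] b3 r13: had r1 ⇒ C
  [10] b4 r10: had r10 ⇒ H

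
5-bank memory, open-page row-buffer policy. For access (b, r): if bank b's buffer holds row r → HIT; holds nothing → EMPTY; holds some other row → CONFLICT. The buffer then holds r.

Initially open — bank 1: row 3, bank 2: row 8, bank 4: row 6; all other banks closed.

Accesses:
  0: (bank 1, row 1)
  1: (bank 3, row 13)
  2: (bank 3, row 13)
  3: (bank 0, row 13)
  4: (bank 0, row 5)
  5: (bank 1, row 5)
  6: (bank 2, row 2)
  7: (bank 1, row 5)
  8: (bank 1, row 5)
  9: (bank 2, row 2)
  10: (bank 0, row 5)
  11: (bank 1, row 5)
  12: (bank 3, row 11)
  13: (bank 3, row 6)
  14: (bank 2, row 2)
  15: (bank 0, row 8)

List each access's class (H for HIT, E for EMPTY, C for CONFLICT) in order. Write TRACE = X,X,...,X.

TRACE = C,E,H,E,C,C,C,H,H,H,H,H,C,C,H,C

  [0] b1 r1: had r3 ⇒ C
  [1] b3 r13: no row ⇒ E
  [2] b3 r13: had r13 ⇒ H
  [3] b0 r13: no row ⇒ E
  [4] b0 r5: had r13 ⇒ C
  [5] b1 r5: had r1 ⇒ C
  [6] b2 r2: had r8 ⇒ C
  [7] b1 r5: had r5 ⇒ H
  [8] b1 r5: had r5 ⇒ H
  [9] b2 r2: had r2 ⇒ H
  [10] b0 r5: had r5 ⇒ H
  [11] b1 r5: had r5 ⇒ H
  [12] b3 r11: had r13 ⇒ C
  [13] b3 r6: had r11 ⇒ C
  [14] b2 r2: had r2 ⇒ H
  [15] b0 r8: had r5 ⇒ C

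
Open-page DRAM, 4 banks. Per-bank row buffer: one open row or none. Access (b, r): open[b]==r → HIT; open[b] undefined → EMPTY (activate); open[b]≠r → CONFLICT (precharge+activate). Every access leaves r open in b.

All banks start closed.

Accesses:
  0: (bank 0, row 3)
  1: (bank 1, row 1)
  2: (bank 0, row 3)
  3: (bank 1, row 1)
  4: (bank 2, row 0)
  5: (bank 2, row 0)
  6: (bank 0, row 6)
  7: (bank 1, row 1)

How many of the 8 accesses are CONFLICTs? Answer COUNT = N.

step 0: bank0 None->3 [EMPTY]
step 1: bank1 None->1 [EMPTY]
step 2: bank0 3->3 [HIT]
step 3: bank1 1->1 [HIT]
step 4: bank2 None->0 [EMPTY]
step 5: bank2 0->0 [HIT]
step 6: bank0 3->6 [CONFLICT]
step 7: bank1 1->1 [HIT]

COUNT = 1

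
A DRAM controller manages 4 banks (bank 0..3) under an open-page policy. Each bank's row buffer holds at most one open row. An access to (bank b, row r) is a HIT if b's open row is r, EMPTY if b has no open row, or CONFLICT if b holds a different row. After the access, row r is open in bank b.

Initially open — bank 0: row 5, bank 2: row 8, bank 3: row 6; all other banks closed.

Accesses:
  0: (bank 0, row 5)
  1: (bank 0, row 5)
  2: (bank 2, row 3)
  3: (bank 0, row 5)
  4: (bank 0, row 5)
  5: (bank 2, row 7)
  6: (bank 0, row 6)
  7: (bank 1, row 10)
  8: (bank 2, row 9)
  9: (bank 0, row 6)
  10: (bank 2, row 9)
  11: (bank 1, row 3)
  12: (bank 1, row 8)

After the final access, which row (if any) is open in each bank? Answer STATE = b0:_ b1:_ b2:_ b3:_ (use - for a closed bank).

#0 (0,5) H  (was 5)
#1 (0,5) H  (was 5)
#2 (2,3) C  (was 8)
#3 (0,5) H  (was 5)
#4 (0,5) H  (was 5)
#5 (2,7) C  (was 3)
#6 (0,6) C  (was 5)
#7 (1,10) E
#8 (2,9) C  (was 7)
#9 (0,6) H  (was 6)
#10 (2,9) H  (was 9)
#11 (1,3) C  (was 10)
#12 (1,8) C  (was 3)

STATE = b0:6 b1:8 b2:9 b3:6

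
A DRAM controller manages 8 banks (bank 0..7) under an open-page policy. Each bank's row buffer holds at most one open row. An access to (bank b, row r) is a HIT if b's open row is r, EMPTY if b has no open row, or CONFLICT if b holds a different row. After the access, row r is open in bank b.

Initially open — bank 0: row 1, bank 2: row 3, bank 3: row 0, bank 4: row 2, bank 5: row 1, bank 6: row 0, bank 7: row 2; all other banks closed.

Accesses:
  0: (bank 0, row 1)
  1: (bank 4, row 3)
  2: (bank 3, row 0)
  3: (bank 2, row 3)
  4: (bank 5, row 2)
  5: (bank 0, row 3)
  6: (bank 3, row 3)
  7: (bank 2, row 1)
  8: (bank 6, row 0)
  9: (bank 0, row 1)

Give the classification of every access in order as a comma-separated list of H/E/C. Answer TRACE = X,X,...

#0 (0,1) H  (was 1)
#1 (4,3) C  (was 2)
#2 (3,0) H  (was 0)
#3 (2,3) H  (was 3)
#4 (5,2) C  (was 1)
#5 (0,3) C  (was 1)
#6 (3,3) C  (was 0)
#7 (2,1) C  (was 3)
#8 (6,0) H  (was 0)
#9 (0,1) C  (was 3)

TRACE = H,C,H,H,C,C,C,C,H,C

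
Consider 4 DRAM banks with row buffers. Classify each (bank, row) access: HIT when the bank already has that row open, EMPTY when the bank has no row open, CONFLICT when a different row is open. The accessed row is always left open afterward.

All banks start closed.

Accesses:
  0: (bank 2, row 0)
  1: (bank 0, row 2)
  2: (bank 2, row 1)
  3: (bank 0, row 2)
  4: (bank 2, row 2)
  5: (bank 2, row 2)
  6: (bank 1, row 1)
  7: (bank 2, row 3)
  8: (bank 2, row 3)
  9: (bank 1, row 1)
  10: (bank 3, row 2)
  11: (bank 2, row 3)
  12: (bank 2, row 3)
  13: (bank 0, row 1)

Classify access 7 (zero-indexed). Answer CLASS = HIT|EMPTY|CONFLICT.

CLASS = CONFLICT

0: bank 2 row 0 — prev None → EMPTY
1: bank 0 row 2 — prev None → EMPTY
2: bank 2 row 1 — prev 0 → CONFLICT
3: bank 0 row 2 — prev 2 → HIT
4: bank 2 row 2 — prev 1 → CONFLICT
5: bank 2 row 2 — prev 2 → HIT
6: bank 1 row 1 — prev None → EMPTY
7: bank 2 row 3 — prev 2 → CONFLICT
8: bank 2 row 3 — prev 3 → HIT
9: bank 1 row 1 — prev 1 → HIT
10: bank 3 row 2 — prev None → EMPTY
11: bank 2 row 3 — prev 3 → HIT
12: bank 2 row 3 — prev 3 → HIT
13: bank 0 row 1 — prev 2 → CONFLICT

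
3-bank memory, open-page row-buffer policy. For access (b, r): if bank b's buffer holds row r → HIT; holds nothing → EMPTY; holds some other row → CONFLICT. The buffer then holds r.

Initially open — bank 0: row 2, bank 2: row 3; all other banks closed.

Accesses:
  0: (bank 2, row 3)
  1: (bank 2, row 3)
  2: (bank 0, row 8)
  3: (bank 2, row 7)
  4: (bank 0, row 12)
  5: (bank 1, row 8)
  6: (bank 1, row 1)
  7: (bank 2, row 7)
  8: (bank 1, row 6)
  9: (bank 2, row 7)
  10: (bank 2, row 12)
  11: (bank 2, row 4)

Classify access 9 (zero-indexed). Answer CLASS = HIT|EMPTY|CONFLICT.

#0 (2,3) H  (was 3)
#1 (2,3) H  (was 3)
#2 (0,8) C  (was 2)
#3 (2,7) C  (was 3)
#4 (0,12) C  (was 8)
#5 (1,8) E
#6 (1,1) C  (was 8)
#7 (2,7) H  (was 7)
#8 (1,6) C  (was 1)
#9 (2,7) H  (was 7)
#10 (2,12) C  (was 7)
#11 (2,4) C  (was 12)

CLASS = HIT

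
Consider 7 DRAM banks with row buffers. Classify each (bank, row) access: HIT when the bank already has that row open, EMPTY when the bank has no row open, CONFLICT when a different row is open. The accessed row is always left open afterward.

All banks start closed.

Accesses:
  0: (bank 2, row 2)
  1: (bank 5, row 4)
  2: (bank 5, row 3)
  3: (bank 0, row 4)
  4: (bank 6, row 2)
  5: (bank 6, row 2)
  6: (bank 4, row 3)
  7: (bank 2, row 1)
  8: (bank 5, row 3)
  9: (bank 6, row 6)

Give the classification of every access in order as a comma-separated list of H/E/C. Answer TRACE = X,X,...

#0 (2,2) E
#1 (5,4) E
#2 (5,3) C  (was 4)
#3 (0,4) E
#4 (6,2) E
#5 (6,2) H  (was 2)
#6 (4,3) E
#7 (2,1) C  (was 2)
#8 (5,3) H  (was 3)
#9 (6,6) C  (was 2)

TRACE = E,E,C,E,E,H,E,C,H,C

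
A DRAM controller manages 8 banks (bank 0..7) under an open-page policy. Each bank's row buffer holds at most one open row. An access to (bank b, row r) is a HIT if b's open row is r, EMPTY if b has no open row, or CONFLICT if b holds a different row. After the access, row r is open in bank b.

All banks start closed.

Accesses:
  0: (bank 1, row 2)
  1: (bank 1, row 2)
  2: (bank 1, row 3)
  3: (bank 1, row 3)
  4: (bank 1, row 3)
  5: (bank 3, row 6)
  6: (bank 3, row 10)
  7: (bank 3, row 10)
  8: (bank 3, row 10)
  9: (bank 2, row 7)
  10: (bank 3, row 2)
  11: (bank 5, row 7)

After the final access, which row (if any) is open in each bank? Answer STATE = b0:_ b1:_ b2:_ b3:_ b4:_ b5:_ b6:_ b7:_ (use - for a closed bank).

#0 (1,2) E
#1 (1,2) H  (was 2)
#2 (1,3) C  (was 2)
#3 (1,3) H  (was 3)
#4 (1,3) H  (was 3)
#5 (3,6) E
#6 (3,10) C  (was 6)
#7 (3,10) H  (was 10)
#8 (3,10) H  (was 10)
#9 (2,7) E
#10 (3,2) C  (was 10)
#11 (5,7) E

STATE = b0:- b1:3 b2:7 b3:2 b4:- b5:7 b6:- b7:-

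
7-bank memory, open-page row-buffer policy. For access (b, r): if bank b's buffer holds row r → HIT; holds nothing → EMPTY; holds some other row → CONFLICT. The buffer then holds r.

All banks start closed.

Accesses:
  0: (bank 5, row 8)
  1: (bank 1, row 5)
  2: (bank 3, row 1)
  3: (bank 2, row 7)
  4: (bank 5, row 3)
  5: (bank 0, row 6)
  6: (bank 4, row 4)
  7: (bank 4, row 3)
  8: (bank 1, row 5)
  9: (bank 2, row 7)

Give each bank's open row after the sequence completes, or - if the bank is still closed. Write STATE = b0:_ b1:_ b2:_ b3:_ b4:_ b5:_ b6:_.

step 0: bank5 None->8 [EMPTY]
step 1: bank1 None->5 [EMPTY]
step 2: bank3 None->1 [EMPTY]
step 3: bank2 None->7 [EMPTY]
step 4: bank5 8->3 [CONFLICT]
step 5: bank0 None->6 [EMPTY]
step 6: bank4 None->4 [EMPTY]
step 7: bank4 4->3 [CONFLICT]
step 8: bank1 5->5 [HIT]
step 9: bank2 7->7 [HIT]

STATE = b0:6 b1:5 b2:7 b3:1 b4:3 b5:3 b6:-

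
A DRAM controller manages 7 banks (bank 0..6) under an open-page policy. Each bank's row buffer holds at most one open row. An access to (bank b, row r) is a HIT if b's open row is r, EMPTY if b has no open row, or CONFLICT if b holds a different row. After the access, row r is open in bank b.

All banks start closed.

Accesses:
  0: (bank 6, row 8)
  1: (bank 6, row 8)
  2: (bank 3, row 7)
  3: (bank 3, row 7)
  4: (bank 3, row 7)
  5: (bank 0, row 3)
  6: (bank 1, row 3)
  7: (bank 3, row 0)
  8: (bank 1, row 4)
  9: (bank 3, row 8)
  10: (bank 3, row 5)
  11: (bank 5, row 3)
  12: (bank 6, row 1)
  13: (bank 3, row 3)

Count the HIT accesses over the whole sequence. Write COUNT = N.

COUNT = 3

  [0] b6 r8: no row ⇒ E
  [1] b6 r8: had r8 ⇒ H
  [2] b3 r7: no row ⇒ E
  [3] b3 r7: had r7 ⇒ H
  [4] b3 r7: had r7 ⇒ H
  [5] b0 r3: no row ⇒ E
  [6] b1 r3: no row ⇒ E
  [7] b3 r0: had r7 ⇒ C
  [8] b1 r4: had r3 ⇒ C
  [9] b3 r8: had r0 ⇒ C
  [10] b3 r5: had r8 ⇒ C
  [11] b5 r3: no row ⇒ E
  [12] b6 r1: had r8 ⇒ C
  [13] b3 r3: had r5 ⇒ C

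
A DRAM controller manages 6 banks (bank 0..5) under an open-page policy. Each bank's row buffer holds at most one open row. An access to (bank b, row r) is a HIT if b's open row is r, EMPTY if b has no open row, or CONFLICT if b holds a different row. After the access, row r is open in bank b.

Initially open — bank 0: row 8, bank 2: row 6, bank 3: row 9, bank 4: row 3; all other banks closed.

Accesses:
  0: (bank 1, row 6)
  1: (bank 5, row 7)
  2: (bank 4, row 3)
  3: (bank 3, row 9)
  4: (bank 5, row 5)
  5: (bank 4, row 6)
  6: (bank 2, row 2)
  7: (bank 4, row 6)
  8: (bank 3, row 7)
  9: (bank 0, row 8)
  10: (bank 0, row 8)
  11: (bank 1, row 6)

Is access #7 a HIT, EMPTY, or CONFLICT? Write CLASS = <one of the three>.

CLASS = HIT

step 0: bank1 None->6 [EMPTY]
step 1: bank5 None->7 [EMPTY]
step 2: bank4 3->3 [HIT]
step 3: bank3 9->9 [HIT]
step 4: bank5 7->5 [CONFLICT]
step 5: bank4 3->6 [CONFLICT]
step 6: bank2 6->2 [CONFLICT]
step 7: bank4 6->6 [HIT]
step 8: bank3 9->7 [CONFLICT]
step 9: bank0 8->8 [HIT]
step 10: bank0 8->8 [HIT]
step 11: bank1 6->6 [HIT]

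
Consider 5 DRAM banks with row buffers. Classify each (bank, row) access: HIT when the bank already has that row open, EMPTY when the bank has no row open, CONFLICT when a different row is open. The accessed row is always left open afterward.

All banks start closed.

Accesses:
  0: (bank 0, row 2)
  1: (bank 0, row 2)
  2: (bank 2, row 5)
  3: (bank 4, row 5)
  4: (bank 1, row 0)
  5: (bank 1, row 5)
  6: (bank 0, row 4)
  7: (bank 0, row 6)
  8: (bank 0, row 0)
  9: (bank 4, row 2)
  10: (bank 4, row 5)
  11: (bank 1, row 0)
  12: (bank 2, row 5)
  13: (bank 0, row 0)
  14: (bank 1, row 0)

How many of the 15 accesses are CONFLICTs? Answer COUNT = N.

0: bank 0 row 2 — prev None → EMPTY
1: bank 0 row 2 — prev 2 → HIT
2: bank 2 row 5 — prev None → EMPTY
3: bank 4 row 5 — prev None → EMPTY
4: bank 1 row 0 — prev None → EMPTY
5: bank 1 row 5 — prev 0 → CONFLICT
6: bank 0 row 4 — prev 2 → CONFLICT
7: bank 0 row 6 — prev 4 → CONFLICT
8: bank 0 row 0 — prev 6 → CONFLICT
9: bank 4 row 2 — prev 5 → CONFLICT
10: bank 4 row 5 — prev 2 → CONFLICT
11: bank 1 row 0 — prev 5 → CONFLICT
12: bank 2 row 5 — prev 5 → HIT
13: bank 0 row 0 — prev 0 → HIT
14: bank 1 row 0 — prev 0 → HIT

COUNT = 7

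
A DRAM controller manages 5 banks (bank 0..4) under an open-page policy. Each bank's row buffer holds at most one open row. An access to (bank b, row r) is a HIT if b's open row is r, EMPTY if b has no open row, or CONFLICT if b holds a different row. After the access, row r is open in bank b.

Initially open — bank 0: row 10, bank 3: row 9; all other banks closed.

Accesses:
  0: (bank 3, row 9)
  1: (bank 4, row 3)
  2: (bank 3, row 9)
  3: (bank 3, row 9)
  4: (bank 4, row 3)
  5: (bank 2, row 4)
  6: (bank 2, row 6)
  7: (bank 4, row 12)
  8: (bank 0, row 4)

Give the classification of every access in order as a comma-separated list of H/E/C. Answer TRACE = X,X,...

#0 (3,9) H  (was 9)
#1 (4,3) E
#2 (3,9) H  (was 9)
#3 (3,9) H  (was 9)
#4 (4,3) H  (was 3)
#5 (2,4) E
#6 (2,6) C  (was 4)
#7 (4,12) C  (was 3)
#8 (0,4) C  (was 10)

TRACE = H,E,H,H,H,E,C,C,C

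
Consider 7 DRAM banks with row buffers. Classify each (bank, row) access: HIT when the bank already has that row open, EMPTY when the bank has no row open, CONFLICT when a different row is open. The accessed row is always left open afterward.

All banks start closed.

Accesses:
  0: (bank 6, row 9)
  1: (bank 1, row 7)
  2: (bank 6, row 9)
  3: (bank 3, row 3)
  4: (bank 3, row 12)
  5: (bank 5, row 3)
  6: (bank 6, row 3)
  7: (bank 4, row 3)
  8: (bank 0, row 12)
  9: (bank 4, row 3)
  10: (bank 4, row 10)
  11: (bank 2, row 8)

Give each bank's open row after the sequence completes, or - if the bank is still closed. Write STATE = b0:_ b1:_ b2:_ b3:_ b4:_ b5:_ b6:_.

STATE = b0:12 b1:7 b2:8 b3:12 b4:10 b5:3 b6:3

step 0: bank6 None->9 [EMPTY]
step 1: bank1 None->7 [EMPTY]
step 2: bank6 9->9 [HIT]
step 3: bank3 None->3 [EMPTY]
step 4: bank3 3->12 [CONFLICT]
step 5: bank5 None->3 [EMPTY]
step 6: bank6 9->3 [CONFLICT]
step 7: bank4 None->3 [EMPTY]
step 8: bank0 None->12 [EMPTY]
step 9: bank4 3->3 [HIT]
step 10: bank4 3->10 [CONFLICT]
step 11: bank2 None->8 [EMPTY]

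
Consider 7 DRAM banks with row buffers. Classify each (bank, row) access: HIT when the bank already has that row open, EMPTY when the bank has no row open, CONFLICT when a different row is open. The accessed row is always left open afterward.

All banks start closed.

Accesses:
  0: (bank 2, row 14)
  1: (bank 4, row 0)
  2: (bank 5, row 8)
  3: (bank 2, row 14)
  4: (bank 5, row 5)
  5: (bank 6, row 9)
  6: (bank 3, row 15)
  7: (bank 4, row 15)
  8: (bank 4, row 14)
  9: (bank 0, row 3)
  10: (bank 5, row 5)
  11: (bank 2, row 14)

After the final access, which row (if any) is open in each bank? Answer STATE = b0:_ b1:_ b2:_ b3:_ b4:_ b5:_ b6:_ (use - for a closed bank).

  [0] b2 r14: no row ⇒ E
  [1] b4 r0: no row ⇒ E
  [2] b5 r8: no row ⇒ E
  [3] b2 r14: had r14 ⇒ H
  [4] b5 r5: had r8 ⇒ C
  [5] b6 r9: no row ⇒ E
  [6] b3 r15: no row ⇒ E
  [7] b4 r15: had r0 ⇒ C
  [8] b4 r14: had r15 ⇒ C
  [9] b0 r3: no row ⇒ E
  [10] b5 r5: had r5 ⇒ H
  [11] b2 r14: had r14 ⇒ H

STATE = b0:3 b1:- b2:14 b3:15 b4:14 b5:5 b6:9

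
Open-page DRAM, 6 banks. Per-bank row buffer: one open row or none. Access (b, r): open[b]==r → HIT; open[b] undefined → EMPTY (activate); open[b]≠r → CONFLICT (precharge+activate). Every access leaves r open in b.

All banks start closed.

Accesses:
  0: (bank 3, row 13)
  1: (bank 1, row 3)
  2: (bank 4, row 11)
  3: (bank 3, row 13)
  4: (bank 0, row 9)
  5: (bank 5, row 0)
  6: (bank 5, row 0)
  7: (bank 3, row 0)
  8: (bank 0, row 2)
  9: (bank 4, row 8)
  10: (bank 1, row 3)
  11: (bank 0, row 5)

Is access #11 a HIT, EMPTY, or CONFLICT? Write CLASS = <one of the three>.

step 0: bank3 None->13 [EMPTY]
step 1: bank1 None->3 [EMPTY]
step 2: bank4 None->11 [EMPTY]
step 3: bank3 13->13 [HIT]
step 4: bank0 None->9 [EMPTY]
step 5: bank5 None->0 [EMPTY]
step 6: bank5 0->0 [HIT]
step 7: bank3 13->0 [CONFLICT]
step 8: bank0 9->2 [CONFLICT]
step 9: bank4 11->8 [CONFLICT]
step 10: bank1 3->3 [HIT]
step 11: bank0 2->5 [CONFLICT]

CLASS = CONFLICT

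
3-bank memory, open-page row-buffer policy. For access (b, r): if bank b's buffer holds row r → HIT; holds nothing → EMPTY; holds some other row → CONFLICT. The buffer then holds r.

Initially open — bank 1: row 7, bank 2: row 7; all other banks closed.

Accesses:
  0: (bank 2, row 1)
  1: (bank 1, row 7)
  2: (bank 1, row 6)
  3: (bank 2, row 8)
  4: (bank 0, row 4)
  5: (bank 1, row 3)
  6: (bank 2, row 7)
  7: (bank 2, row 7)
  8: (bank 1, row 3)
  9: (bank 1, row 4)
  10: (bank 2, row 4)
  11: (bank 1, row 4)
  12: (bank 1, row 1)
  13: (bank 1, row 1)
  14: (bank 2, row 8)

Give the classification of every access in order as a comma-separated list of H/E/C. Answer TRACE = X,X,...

#0 (2,1) C  (was 7)
#1 (1,7) H  (was 7)
#2 (1,6) C  (was 7)
#3 (2,8) C  (was 1)
#4 (0,4) E
#5 (1,3) C  (was 6)
#6 (2,7) C  (was 8)
#7 (2,7) H  (was 7)
#8 (1,3) H  (was 3)
#9 (1,4) C  (was 3)
#10 (2,4) C  (was 7)
#11 (1,4) H  (was 4)
#12 (1,1) C  (was 4)
#13 (1,1) H  (was 1)
#14 (2,8) C  (was 4)

TRACE = C,H,C,C,E,C,C,H,H,C,C,H,C,H,C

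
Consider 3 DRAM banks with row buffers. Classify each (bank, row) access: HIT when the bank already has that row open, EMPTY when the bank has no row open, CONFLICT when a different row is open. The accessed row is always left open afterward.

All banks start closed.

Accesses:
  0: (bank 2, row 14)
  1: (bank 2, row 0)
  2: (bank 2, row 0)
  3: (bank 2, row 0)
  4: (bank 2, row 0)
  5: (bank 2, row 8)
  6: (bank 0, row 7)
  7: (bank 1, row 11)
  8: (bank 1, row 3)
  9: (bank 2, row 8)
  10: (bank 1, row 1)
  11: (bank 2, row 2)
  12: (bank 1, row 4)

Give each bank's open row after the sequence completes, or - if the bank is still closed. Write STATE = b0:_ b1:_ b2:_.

#0 (2,14) E
#1 (2,0) C  (was 14)
#2 (2,0) H  (was 0)
#3 (2,0) H  (was 0)
#4 (2,0) H  (was 0)
#5 (2,8) C  (was 0)
#6 (0,7) E
#7 (1,11) E
#8 (1,3) C  (was 11)
#9 (2,8) H  (was 8)
#10 (1,1) C  (was 3)
#11 (2,2) C  (was 8)
#12 (1,4) C  (was 1)

STATE = b0:7 b1:4 b2:2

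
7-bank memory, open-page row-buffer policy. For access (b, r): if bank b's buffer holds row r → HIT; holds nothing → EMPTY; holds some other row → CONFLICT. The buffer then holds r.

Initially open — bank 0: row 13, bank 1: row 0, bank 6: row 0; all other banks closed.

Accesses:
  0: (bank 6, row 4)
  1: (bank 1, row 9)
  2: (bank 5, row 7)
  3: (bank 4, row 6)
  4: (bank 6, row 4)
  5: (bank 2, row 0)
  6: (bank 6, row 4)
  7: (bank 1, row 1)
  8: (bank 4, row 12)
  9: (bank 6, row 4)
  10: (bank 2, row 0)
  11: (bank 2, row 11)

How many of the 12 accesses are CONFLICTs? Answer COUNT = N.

COUNT = 5

step 0: bank6 0->4 [CONFLICT]
step 1: bank1 0->9 [CONFLICT]
step 2: bank5 None->7 [EMPTY]
step 3: bank4 None->6 [EMPTY]
step 4: bank6 4->4 [HIT]
step 5: bank2 None->0 [EMPTY]
step 6: bank6 4->4 [HIT]
step 7: bank1 9->1 [CONFLICT]
step 8: bank4 6->12 [CONFLICT]
step 9: bank6 4->4 [HIT]
step 10: bank2 0->0 [HIT]
step 11: bank2 0->11 [CONFLICT]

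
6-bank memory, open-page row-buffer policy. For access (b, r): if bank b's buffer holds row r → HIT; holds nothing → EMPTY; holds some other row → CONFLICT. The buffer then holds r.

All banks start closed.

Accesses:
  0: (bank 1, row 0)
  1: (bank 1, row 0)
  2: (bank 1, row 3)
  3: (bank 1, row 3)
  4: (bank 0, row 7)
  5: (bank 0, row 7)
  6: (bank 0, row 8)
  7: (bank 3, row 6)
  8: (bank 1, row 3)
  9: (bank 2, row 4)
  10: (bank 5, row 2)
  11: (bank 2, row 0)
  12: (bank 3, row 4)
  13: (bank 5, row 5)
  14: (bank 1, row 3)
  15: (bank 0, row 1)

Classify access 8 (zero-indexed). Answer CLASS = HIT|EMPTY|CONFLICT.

CLASS = HIT

  [0] b1 r0: no row ⇒ E
  [1] b1 r0: had r0 ⇒ H
  [2] b1 r3: had r0 ⇒ C
  [3] b1 r3: had r3 ⇒ H
  [4] b0 r7: no row ⇒ E
  [5] b0 r7: had r7 ⇒ H
  [6] b0 r8: had r7 ⇒ C
  [7] b3 r6: no row ⇒ E
  [8] b1 r3: had r3 ⇒ H
  [9] b2 r4: no row ⇒ E
  [10] b5 r2: no row ⇒ E
  [11] b2 r0: had r4 ⇒ C
  [12] b3 r4: had r6 ⇒ C
  [13] b5 r5: had r2 ⇒ C
  [14] b1 r3: had r3 ⇒ H
  [15] b0 r1: had r8 ⇒ C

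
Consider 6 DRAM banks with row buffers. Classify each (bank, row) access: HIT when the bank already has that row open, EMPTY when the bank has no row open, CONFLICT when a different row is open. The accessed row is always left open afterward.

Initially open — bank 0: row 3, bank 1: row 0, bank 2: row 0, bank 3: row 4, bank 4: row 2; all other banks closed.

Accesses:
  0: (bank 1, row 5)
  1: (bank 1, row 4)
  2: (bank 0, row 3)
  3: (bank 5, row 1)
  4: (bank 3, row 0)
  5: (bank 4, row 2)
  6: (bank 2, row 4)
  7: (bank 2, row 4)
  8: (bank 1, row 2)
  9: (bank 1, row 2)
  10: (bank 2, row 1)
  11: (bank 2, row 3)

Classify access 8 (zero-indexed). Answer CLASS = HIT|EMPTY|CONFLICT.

#0 (1,5) C  (was 0)
#1 (1,4) C  (was 5)
#2 (0,3) H  (was 3)
#3 (5,1) E
#4 (3,0) C  (was 4)
#5 (4,2) H  (was 2)
#6 (2,4) C  (was 0)
#7 (2,4) H  (was 4)
#8 (1,2) C  (was 4)
#9 (1,2) H  (was 2)
#10 (2,1) C  (was 4)
#11 (2,3) C  (was 1)

CLASS = CONFLICT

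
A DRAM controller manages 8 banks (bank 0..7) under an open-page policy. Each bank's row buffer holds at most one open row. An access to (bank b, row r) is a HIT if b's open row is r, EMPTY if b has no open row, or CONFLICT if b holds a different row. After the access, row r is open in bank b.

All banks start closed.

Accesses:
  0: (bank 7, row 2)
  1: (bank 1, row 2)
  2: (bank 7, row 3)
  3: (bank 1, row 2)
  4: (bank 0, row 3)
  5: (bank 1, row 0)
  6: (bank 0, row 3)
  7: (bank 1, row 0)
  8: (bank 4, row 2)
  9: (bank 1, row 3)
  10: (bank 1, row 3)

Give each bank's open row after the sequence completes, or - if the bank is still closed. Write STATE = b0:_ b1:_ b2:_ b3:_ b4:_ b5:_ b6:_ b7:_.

STATE = b0:3 b1:3 b2:- b3:- b4:2 b5:- b6:- b7:3

  [0] b7 r2: no row ⇒ E
  [1] b1 r2: no row ⇒ E
  [2] b7 r3: had r2 ⇒ C
  [3] b1 r2: had r2 ⇒ H
  [4] b0 r3: no row ⇒ E
  [5] b1 r0: had r2 ⇒ C
  [6] b0 r3: had r3 ⇒ H
  [7] b1 r0: had r0 ⇒ H
  [8] b4 r2: no row ⇒ E
  [9] b1 r3: had r0 ⇒ C
  [10] b1 r3: had r3 ⇒ H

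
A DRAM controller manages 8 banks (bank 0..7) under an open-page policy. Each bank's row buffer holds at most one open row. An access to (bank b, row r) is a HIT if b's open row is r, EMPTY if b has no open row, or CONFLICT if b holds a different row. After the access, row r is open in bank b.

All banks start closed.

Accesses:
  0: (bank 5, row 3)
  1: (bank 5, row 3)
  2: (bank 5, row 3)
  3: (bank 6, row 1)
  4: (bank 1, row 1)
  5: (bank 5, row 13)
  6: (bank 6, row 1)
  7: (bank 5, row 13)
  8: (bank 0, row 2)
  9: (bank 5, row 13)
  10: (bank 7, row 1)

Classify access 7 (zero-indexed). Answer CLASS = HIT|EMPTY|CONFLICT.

0: bank 5 row 3 — prev None → EMPTY
1: bank 5 row 3 — prev 3 → HIT
2: bank 5 row 3 — prev 3 → HIT
3: bank 6 row 1 — prev None → EMPTY
4: bank 1 row 1 — prev None → EMPTY
5: bank 5 row 13 — prev 3 → CONFLICT
6: bank 6 row 1 — prev 1 → HIT
7: bank 5 row 13 — prev 13 → HIT
8: bank 0 row 2 — prev None → EMPTY
9: bank 5 row 13 — prev 13 → HIT
10: bank 7 row 1 — prev None → EMPTY

CLASS = HIT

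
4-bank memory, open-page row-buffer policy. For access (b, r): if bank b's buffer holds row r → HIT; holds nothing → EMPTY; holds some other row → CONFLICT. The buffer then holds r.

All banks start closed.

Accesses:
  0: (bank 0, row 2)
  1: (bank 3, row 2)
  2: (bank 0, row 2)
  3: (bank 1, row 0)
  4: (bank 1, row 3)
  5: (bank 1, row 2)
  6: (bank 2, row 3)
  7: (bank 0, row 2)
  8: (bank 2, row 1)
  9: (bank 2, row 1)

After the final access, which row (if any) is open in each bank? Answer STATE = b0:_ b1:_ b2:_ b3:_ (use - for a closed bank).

  [0] b0 r2: no row ⇒ E
  [1] b3 r2: no row ⇒ E
  [2] b0 r2: had r2 ⇒ H
  [3] b1 r0: no row ⇒ E
  [4] b1 r3: had r0 ⇒ C
  [5] b1 r2: had r3 ⇒ C
  [6] b2 r3: no row ⇒ E
  [7] b0 r2: had r2 ⇒ H
  [8] b2 r1: had r3 ⇒ C
  [9] b2 r1: had r1 ⇒ H

STATE = b0:2 b1:2 b2:1 b3:2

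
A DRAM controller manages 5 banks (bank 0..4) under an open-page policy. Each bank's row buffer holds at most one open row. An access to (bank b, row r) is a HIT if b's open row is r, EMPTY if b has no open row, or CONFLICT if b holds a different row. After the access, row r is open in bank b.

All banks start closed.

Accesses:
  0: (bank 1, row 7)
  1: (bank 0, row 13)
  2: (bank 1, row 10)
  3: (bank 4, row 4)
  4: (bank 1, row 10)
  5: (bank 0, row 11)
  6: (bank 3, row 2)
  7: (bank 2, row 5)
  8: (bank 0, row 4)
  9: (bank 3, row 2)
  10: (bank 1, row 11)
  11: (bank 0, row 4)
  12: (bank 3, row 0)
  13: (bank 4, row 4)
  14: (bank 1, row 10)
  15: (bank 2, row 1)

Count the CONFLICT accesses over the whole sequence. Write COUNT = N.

  [0] b1 r7: no row ⇒ E
  [1] b0 r13: no row ⇒ E
  [2] b1 r10: had r7 ⇒ C
  [3] b4 r4: no row ⇒ E
  [4] b1 r10: had r10 ⇒ H
  [5] b0 r11: had r13 ⇒ C
  [6] b3 r2: no row ⇒ E
  [7] b2 r5: no row ⇒ E
  [8] b0 r4: had r11 ⇒ C
  [9] b3 r2: had r2 ⇒ H
  [10] b1 r11: had r10 ⇒ C
  [11] b0 r4: had r4 ⇒ H
  [12] b3 r0: had r2 ⇒ C
  [13] b4 r4: had r4 ⇒ H
  [14] b1 r10: had r11 ⇒ C
  [15] b2 r1: had r5 ⇒ C

COUNT = 7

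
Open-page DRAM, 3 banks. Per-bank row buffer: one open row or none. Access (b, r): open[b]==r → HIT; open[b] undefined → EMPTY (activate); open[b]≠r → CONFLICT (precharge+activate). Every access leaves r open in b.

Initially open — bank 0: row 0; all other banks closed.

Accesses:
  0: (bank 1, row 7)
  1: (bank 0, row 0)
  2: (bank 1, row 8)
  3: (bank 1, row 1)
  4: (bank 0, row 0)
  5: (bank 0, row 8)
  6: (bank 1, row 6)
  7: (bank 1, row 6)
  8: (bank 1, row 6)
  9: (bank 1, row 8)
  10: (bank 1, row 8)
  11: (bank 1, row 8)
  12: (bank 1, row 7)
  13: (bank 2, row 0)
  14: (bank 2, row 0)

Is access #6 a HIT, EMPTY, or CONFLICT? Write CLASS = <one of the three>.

0: bank 1 row 7 — prev None → EMPTY
1: bank 0 row 0 — prev 0 → HIT
2: bank 1 row 8 — prev 7 → CONFLICT
3: bank 1 row 1 — prev 8 → CONFLICT
4: bank 0 row 0 — prev 0 → HIT
5: bank 0 row 8 — prev 0 → CONFLICT
6: bank 1 row 6 — prev 1 → CONFLICT
7: bank 1 row 6 — prev 6 → HIT
8: bank 1 row 6 — prev 6 → HIT
9: bank 1 row 8 — prev 6 → CONFLICT
10: bank 1 row 8 — prev 8 → HIT
11: bank 1 row 8 — prev 8 → HIT
12: bank 1 row 7 — prev 8 → CONFLICT
13: bank 2 row 0 — prev None → EMPTY
14: bank 2 row 0 — prev 0 → HIT

CLASS = CONFLICT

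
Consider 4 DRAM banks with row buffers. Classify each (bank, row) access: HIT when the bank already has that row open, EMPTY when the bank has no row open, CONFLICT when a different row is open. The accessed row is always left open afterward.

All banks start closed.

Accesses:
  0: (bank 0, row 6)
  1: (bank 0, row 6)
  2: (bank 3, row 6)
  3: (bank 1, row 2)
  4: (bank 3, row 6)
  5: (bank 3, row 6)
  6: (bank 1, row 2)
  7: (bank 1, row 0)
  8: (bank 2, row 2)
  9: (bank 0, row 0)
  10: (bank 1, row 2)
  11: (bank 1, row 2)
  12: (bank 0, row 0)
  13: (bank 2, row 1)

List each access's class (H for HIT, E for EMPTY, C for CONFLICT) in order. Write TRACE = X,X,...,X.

TRACE = E,H,E,E,H,H,H,C,E,C,C,H,H,C

0: bank 0 row 6 — prev None → EMPTY
1: bank 0 row 6 — prev 6 → HIT
2: bank 3 row 6 — prev None → EMPTY
3: bank 1 row 2 — prev None → EMPTY
4: bank 3 row 6 — prev 6 → HIT
5: bank 3 row 6 — prev 6 → HIT
6: bank 1 row 2 — prev 2 → HIT
7: bank 1 row 0 — prev 2 → CONFLICT
8: bank 2 row 2 — prev None → EMPTY
9: bank 0 row 0 — prev 6 → CONFLICT
10: bank 1 row 2 — prev 0 → CONFLICT
11: bank 1 row 2 — prev 2 → HIT
12: bank 0 row 0 — prev 0 → HIT
13: bank 2 row 1 — prev 2 → CONFLICT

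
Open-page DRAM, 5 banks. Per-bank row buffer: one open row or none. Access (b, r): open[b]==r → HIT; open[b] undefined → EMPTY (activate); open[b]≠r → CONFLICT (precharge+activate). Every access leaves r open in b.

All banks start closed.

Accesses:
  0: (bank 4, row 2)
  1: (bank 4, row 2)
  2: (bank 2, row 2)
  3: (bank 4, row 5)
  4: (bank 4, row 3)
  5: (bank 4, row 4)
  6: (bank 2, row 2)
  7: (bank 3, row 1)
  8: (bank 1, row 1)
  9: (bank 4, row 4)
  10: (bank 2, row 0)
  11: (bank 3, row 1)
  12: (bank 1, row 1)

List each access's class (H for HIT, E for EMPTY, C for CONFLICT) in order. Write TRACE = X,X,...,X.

step 0: bank4 None->2 [EMPTY]
step 1: bank4 2->2 [HIT]
step 2: bank2 None->2 [EMPTY]
step 3: bank4 2->5 [CONFLICT]
step 4: bank4 5->3 [CONFLICT]
step 5: bank4 3->4 [CONFLICT]
step 6: bank2 2->2 [HIT]
step 7: bank3 None->1 [EMPTY]
step 8: bank1 None->1 [EMPTY]
step 9: bank4 4->4 [HIT]
step 10: bank2 2->0 [CONFLICT]
step 11: bank3 1->1 [HIT]
step 12: bank1 1->1 [HIT]

TRACE = E,H,E,C,C,C,H,E,E,H,C,H,H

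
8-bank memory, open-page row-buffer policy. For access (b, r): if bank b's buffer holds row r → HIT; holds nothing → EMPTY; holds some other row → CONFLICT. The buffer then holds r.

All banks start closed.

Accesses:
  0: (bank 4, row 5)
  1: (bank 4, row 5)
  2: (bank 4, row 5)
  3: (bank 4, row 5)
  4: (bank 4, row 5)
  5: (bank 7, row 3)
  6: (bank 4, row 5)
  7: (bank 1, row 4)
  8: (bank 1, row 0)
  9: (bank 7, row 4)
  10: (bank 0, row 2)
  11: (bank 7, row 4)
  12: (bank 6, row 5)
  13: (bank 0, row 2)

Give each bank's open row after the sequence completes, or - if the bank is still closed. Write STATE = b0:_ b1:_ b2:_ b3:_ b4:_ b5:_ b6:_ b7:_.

STATE = b0:2 b1:0 b2:- b3:- b4:5 b5:- b6:5 b7:4

  [0] b4 r5: no row ⇒ E
  [1] b4 r5: had r5 ⇒ H
  [2] b4 r5: had r5 ⇒ H
  [3] b4 r5: had r5 ⇒ H
  [4] b4 r5: had r5 ⇒ H
  [5] b7 r3: no row ⇒ E
  [6] b4 r5: had r5 ⇒ H
  [7] b1 r4: no row ⇒ E
  [8] b1 r0: had r4 ⇒ C
  [9] b7 r4: had r3 ⇒ C
  [10] b0 r2: no row ⇒ E
  [11] b7 r4: had r4 ⇒ H
  [12] b6 r5: no row ⇒ E
  [13] b0 r2: had r2 ⇒ H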